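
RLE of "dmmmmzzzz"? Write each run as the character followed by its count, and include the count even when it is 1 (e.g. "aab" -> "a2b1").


String: "dmmmmzzzz"
Scanning for consecutive runs:
  'd' x 1
  'm' x 4
  'z' x 4
RLE = "d1m4z4"


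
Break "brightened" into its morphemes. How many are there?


Word: "brightened"
Morphemes: bright / -en / -ed
Each morpheme carries meaning
= 3 morphemes


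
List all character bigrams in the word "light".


Word: "light" (length 5)
Number of bigrams = 5 - 2 + 1 = 4
  Position 0: "li"
  Position 1: "ig"
  Position 2: "gh"
  Position 3: "ht"
Bigrams = "li", "ig", "gh", "ht"


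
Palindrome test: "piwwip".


Word: "piwwip"
Reversed: "piwwip"
Forward == Backward? piwwip == piwwip
Palindrome = Yes


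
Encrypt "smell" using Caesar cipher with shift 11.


Word: "smell"
Shift: 11
Each letter → (letter + shift) mod 26:
  's' (18) + 11 = 3 → 'd'
  'm' (12) + 11 = 23 → 'x'
  'e' (4) + 11 = 15 → 'p'
  'l' (11) + 11 = 22 → 'w'
  'l' (11) + 11 = 22 → 'w'
Result = "dxpww"


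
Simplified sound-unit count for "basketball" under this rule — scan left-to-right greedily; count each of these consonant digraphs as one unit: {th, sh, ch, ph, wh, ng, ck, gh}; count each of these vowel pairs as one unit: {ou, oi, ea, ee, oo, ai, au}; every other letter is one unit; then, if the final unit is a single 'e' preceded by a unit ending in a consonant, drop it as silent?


Word: "basketball" (10 letters)
Left-to-right scan:
  [1] 'b' (letter)
  [2] 'a' (letter)
  [3] 's' (letter)
  [4] 'k' (letter)
  [5] 'e' (letter)
  [6] 't' (letter)
  [7] 'b' (letter)
  [8] 'a' (letter)
  [9] 'l' (letter)
  [10] 'l' (letter)
Units from scan: 10
Sound units = 10 units


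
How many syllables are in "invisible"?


Word: "invisible"
Syllable breakdown: in-vis-i-ble
Counting: 4 parts
= 4 syllables


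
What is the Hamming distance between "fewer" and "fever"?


Comparing character by character (same length = 5):
  Pos 0: 'f' vs 'f' =
  Pos 1: 'e' vs 'e' =
  Pos 2: 'w' vs 'v' !=
  Pos 3: 'e' vs 'e' =
  Pos 4: 'r' vs 'r' =
Hamming distance = 1


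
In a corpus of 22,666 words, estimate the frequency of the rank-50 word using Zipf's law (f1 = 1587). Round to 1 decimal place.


Zipf's law: f(r) = f(1) / r
f(1) = 1587
f(50) = 1587 / 50
= 31.7 occurrences


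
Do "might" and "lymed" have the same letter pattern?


Pattern of "might": [0, 1, 2, 3, 4]
Pattern of "lymed": [0, 1, 2, 3, 4]
Patterns match
Same pattern = Yes


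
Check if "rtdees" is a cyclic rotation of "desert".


Word: "desert", Candidate: "rtdees"
Method: check if candidate is substring of word+word
"desertdesert" contains "rtdees"? No
Is rotation = No


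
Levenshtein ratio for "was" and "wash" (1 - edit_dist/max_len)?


Word 1: "was" (length 3)
Word 2: "wash" (length 4)
One optimal edit sequence:
  1. keep 'w'
  2. keep 'a'
  3. keep 's'
  4. insert 'h'  (+1)
Edit distance = 1
Max length = max(3, 4) = 4
Similarity = 1 - 1/4
= 0.7500


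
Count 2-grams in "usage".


Word: "usage" (length 5)
Number of 2-grams = length - 2 + 1 = 5 - 2 + 1
= 4


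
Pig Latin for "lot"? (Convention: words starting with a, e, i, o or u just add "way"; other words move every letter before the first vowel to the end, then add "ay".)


Word: "lot"
Starts with consonant(s) → move to end, add 'ay'
Consonant cluster: "l"
Pig Latin = "otlay"


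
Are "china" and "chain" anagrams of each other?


Word 1: "china" → sorted: achin
Word 2: "chain" → sorted: achin
Same letters? achin == achin
Anagram = Yes


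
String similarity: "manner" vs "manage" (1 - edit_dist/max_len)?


Word 1: "manner" (length 6)
Word 2: "manage" (length 6)
One optimal edit sequence:
  1. keep 'm'
  2. keep 'a'
  3. keep 'n'
  4. substitute 'n' -> 'a'  (+1)
  5. substitute 'e' -> 'g'  (+1)
  6. substitute 'r' -> 'e'  (+1)
Edit distance = 3
Max length = max(6, 6) = 6
Similarity = 1 - 3/6
= 0.5000


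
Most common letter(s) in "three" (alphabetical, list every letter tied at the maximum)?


Word: "three"
Letter counts:
  'e': 2
  'h': 1
  'r': 1
  't': 1
Maximum count = 2
Most frequent = 'e' (2 times each)


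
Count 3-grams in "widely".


Word: "widely" (length 6)
Number of 3-grams = length - 3 + 1 = 6 - 3 + 1
= 4


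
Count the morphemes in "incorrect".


Word: "incorrect"
Morphemes: in- + correct
Each morpheme carries meaning
= 2 morphemes


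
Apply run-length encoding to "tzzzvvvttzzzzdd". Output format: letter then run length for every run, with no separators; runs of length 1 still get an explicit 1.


String: "tzzzvvvttzzzzdd"
Scanning for consecutive runs:
  't' x 1
  'z' x 3
  'v' x 3
  't' x 2
  'z' x 4
  'd' x 2
RLE = "t1z3v3t2z4d2"


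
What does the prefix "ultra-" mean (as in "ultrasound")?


Prefix: ultra-
As in: ultrasound -> ultra- + sound
Meaning = beyond


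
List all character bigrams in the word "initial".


Word: "initial" (length 7)
Number of bigrams = 7 - 2 + 1 = 6
  Position 0: "in"
  Position 1: "ni"
  Position 2: "it"
  Position 3: "ti"
  Position 4: "ia"
  Position 5: "al"
Bigrams = "in", "ni", "it", "ti", "ia", "al"


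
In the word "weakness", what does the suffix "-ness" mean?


Suffix: -ness
As in: weakness -> weak + -ness
Meaning = state of being


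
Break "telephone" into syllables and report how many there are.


Word: "telephone"
Syllable breakdown: tel / e / phone
Counting: 3 parts
= 3 syllables


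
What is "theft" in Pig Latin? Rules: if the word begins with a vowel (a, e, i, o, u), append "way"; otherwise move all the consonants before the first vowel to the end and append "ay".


Word: "theft"
Starts with consonant(s) → move to end, add 'ay'
Consonant cluster: "th"
Pig Latin = "eftthay"


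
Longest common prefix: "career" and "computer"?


Word 1: "career"
Word 2: "computer"
Comparing from start:
  Pos 0: 'c' == 'c'
  Pos 1: 'a' != 'o' (stop)
LCP = "c" (length 1)


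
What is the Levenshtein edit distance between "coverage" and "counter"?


Word 1: "coverage" (length 8)
Word 2: "counter" (length 7)
One optimal edit sequence (insert/delete/substitute each cost 1):
  1. keep 'c'
  2. keep 'o'
  3. delete 'v'  (+1)
  4. substitute 'e' -> 'u'  (+1)
  5. substitute 'r' -> 'n'  (+1)
  6. substitute 'a' -> 't'  (+1)
  7. substitute 'g' -> 'e'  (+1)
  8. substitute 'e' -> 'r'  (+1)
Total edit operations: 6
Edit distance = 6


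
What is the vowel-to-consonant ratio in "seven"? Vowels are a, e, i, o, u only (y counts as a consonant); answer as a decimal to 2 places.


Word: "seven"
Vowels (a,e,i,o,u): 2
Consonants: 3
Ratio = 2/3
= 0.67


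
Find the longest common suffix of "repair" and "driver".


Word 1: "repair"
Word 2: "driver"
Comparing from end:
  Pos -1: 'r' == 'r'
  Pos -2: 'i' != 'e' (stop)
LCS = "r" (length 1)


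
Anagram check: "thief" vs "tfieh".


Word 1: "thief" → sorted: efhit
Word 2: "tfieh" → sorted: efhit
Same letters? efhit == efhit
Anagram = Yes


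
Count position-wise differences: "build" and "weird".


Comparing character by character (same length = 5):
  Pos 0: 'b' vs 'w' !=
  Pos 1: 'u' vs 'e' !=
  Pos 2: 'i' vs 'i' =
  Pos 3: 'l' vs 'r' !=
  Pos 4: 'd' vs 'd' =
Hamming distance = 3


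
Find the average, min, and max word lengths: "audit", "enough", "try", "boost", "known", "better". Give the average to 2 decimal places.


Lengths: "audit"=5, "enough"=6, "try"=3, "boost"=5, "known"=5, "better"=6
Sum = 30, Count = 6
Average = 30/6 = 5.00
= avg=5.00, min=3, max=6


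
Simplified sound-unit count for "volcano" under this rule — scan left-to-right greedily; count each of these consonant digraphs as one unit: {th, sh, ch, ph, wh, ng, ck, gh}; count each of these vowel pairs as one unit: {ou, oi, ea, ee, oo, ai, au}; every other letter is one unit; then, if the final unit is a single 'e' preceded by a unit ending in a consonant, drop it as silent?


Word: "volcano" (7 letters)
Left-to-right scan:
  [1] 'v' (letter)
  [2] 'o' (letter)
  [3] 'l' (letter)
  [4] 'c' (letter)
  [5] 'a' (letter)
  [6] 'n' (letter)
  [7] 'o' (letter)
Units from scan: 7
Sound units = 7 units


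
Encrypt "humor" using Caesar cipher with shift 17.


Word: "humor"
Shift: 17
Each letter → (letter + shift) mod 26:
  'h' (7) + 17 = 24 → 'y'
  'u' (20) + 17 = 11 → 'l'
  'm' (12) + 17 = 3 → 'd'
  'o' (14) + 17 = 5 → 'f'
  'r' (17) + 17 = 8 → 'i'
Result = "yldfi"


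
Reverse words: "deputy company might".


Original: "deputy company might"
Words (1..n): deputy | company | might
Reversed (n..1): might | company | deputy
Result = "might company deputy"


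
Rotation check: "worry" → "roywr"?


Word: "worry", Candidate: "roywr"
Method: check if candidate is substring of word+word
"worryworry" contains "roywr"? No
Is rotation = No


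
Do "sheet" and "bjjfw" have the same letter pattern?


Pattern of "sheet": [0, 1, 2, 2, 3]
Pattern of "bjjfw": [0, 1, 1, 2, 3]
Patterns do not match
Same pattern = No


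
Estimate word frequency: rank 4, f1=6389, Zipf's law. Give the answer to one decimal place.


Zipf's law: f(r) = f(1) / r
f(1) = 6389
f(4) = 6389 / 4
= 1597.3 occurrences


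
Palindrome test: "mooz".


Word: "mooz"
Reversed: "zoom"
Forward == Backward? mooz != zoom
Palindrome = No


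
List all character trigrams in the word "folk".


Word: "folk" (length 4)
Number of trigrams = 4 - 3 + 1 = 2
  Position 0: "fol"
  Position 1: "olk"
Trigrams = "fol", "olk"


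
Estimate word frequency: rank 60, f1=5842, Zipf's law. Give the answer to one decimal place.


Zipf's law: f(r) = f(1) / r
f(1) = 5842
f(60) = 5842 / 60
= 97.4 occurrences


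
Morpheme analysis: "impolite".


Word: "impolite"
Morphemes: im- | polite
Each morpheme carries meaning
= 2 morphemes


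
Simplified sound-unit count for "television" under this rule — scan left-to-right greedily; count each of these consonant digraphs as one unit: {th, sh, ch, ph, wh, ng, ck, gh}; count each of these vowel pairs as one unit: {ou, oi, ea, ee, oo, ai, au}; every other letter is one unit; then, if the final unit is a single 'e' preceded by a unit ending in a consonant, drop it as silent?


Word: "television" (10 letters)
Left-to-right scan:
  (1) 't' (letter)
  (2) 'e' (letter)
  (3) 'l' (letter)
  (4) 'e' (letter)
  (5) 'v' (letter)
  (6) 'i' (letter)
  (7) 's' (letter)
  (8) 'i' (letter)
  (9) 'o' (letter)
  (10) 'n' (letter)
Units from scan: 10
Sound units = 10 units


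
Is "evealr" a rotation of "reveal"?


Word: "reveal", Candidate: "evealr"
Method: check if candidate is substring of word+word
"revealreveal" contains "evealr"? Yes
Is rotation = Yes


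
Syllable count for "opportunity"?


Word: "opportunity"
Syllable breakdown: op-por-tu-ni-ty
Counting: 5 parts
= 5 syllables


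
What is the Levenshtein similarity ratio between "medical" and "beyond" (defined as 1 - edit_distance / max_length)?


Word 1: "medical" (length 7)
Word 2: "beyond" (length 6)
One optimal edit sequence:
  1. substitute 'm' -> 'b'  (+1)
  2. keep 'e'
  3. delete 'd'  (+1)
  4. substitute 'i' -> 'y'  (+1)
  5. substitute 'c' -> 'o'  (+1)
  6. substitute 'a' -> 'n'  (+1)
  7. substitute 'l' -> 'd'  (+1)
Edit distance = 6
Max length = max(7, 6) = 7
Similarity = 1 - 6/7
= 0.1429


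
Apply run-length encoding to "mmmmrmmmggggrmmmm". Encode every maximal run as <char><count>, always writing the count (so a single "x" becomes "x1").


String: "mmmmrmmmggggrmmmm"
Scanning for consecutive runs:
  'm' x 4
  'r' x 1
  'm' x 3
  'g' x 4
  'r' x 1
  'm' x 4
RLE = "m4r1m3g4r1m4"


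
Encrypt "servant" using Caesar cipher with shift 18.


Word: "servant"
Shift: 18
Each letter → (letter + shift) mod 26:
  's' (18) + 18 = 10 → 'k'
  'e' (4) + 18 = 22 → 'w'
  'r' (17) + 18 = 9 → 'j'
  'v' (21) + 18 = 13 → 'n'
  'a' (0) + 18 = 18 → 's'
  'n' (13) + 18 = 5 → 'f'
  't' (19) + 18 = 11 → 'l'
Result = "kwjnsfl"


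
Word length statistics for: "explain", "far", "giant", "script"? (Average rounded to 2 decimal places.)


Lengths: "explain"=7, "far"=3, "giant"=5, "script"=6
Sum = 21, Count = 4
Average = 21/4 = 5.25
= avg=5.25, min=3, max=7


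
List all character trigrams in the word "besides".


Word: "besides" (length 7)
Number of trigrams = 7 - 3 + 1 = 5
  Position 0: "bes"
  Position 1: "esi"
  Position 2: "sid"
  Position 3: "ide"
  Position 4: "des"
Trigrams = "bes", "esi", "sid", "ide", "des"


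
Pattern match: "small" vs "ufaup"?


Pattern of "small": [0, 1, 2, 3, 3]
Pattern of "ufaup": [0, 1, 2, 0, 3]
Patterns do not match
Same pattern = No


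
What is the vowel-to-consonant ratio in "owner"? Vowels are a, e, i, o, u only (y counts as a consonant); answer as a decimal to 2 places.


Word: "owner"
Vowels (a,e,i,o,u): 2
Consonants: 3
Ratio = 2/3
= 0.67


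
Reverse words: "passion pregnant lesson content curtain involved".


Original: "passion pregnant lesson content curtain involved"
Words (1..n): passion | pregnant | lesson | content | curtain | involved
Reversed (n..1): involved | curtain | content | lesson | pregnant | passion
Result = "involved curtain content lesson pregnant passion"


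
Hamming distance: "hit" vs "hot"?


Comparing character by character (same length = 3):
  Pos 0: 'h' vs 'h' =
  Pos 1: 'i' vs 'o' !=
  Pos 2: 't' vs 't' =
Hamming distance = 1


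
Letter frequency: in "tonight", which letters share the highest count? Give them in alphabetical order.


Word: "tonight"
Letter counts:
  'g': 1
  'h': 1
  'i': 1
  'n': 1
  'o': 1
  't': 2
Maximum count = 2
Most frequent = 't' (2 times each)


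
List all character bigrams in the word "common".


Word: "common" (length 6)
Number of bigrams = 6 - 2 + 1 = 5
  Position 0: "co"
  Position 1: "om"
  Position 2: "mm"
  Position 3: "mo"
  Position 4: "on"
Bigrams = "co", "om", "mm", "mo", "on"


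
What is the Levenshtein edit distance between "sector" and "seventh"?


Word 1: "sector" (length 6)
Word 2: "seventh" (length 7)
One optimal edit sequence (insert/delete/substitute each cost 1):
  1. keep 's'
  2. keep 'e'
  3. insert 'v'  (+1)
  4. substitute 'c' -> 'e'  (+1)
  5. substitute 't' -> 'n'  (+1)
  6. substitute 'o' -> 't'  (+1)
  7. substitute 'r' -> 'h'  (+1)
Total edit operations: 5
Edit distance = 5


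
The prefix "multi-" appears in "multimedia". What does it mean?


Prefix: multi-
Example: multimedia = multi- + media
Meaning = many


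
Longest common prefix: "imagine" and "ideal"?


Word 1: "imagine"
Word 2: "ideal"
Comparing from start:
  Pos 0: 'i' == 'i'
  Pos 1: 'm' != 'd' (stop)
LCP = "i" (length 1)


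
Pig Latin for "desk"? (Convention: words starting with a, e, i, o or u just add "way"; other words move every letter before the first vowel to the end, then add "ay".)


Word: "desk"
Starts with consonant(s) → move to end, add 'ay'
Consonant cluster: "d"
Pig Latin = "eskday"


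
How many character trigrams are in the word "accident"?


Word: "accident" (length 8)
Number of 3-grams = length - 3 + 1 = 8 - 3 + 1
= 6


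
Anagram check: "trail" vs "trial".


Word 1: "trail" → sorted: ailrt
Word 2: "trial" → sorted: ailrt
Same letters? ailrt == ailrt
Anagram = Yes


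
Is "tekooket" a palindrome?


Word: "tekooket"
Reversed: "tekooket"
Forward == Backward? tekooket == tekooket
Palindrome = Yes


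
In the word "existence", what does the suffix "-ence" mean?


Suffix: -ence
Example: existence = exist + -ence
Meaning = state of


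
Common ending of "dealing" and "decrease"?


Word 1: "dealing"
Word 2: "decrease"
Comparing from end:
  Pos -1: 'g' != 'e' (stop)
LCS = "" (length 0)


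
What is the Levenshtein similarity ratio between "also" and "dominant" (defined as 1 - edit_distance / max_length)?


Word 1: "also" (length 4)
Word 2: "dominant" (length 8)
One optimal edit sequence:
  1. insert 'd'  (+1)
  2. insert 'o'  (+1)
  3. insert 'm'  (+1)
  4. insert 'i'  (+1)
  5. substitute 'a' -> 'n'  (+1)
  6. substitute 'l' -> 'a'  (+1)
  7. substitute 's' -> 'n'  (+1)
  8. substitute 'o' -> 't'  (+1)
Edit distance = 8
Max length = max(4, 8) = 8
Similarity = 1 - 8/8
= 0.0000


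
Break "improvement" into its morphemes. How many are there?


Word: "improvement"
Morphemes: improve | -ment
Each morpheme carries meaning
= 2 morphemes


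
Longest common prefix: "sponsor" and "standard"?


Word 1: "sponsor"
Word 2: "standard"
Comparing from start:
  Pos 0: 's' == 's'
  Pos 1: 'p' != 't' (stop)
LCP = "s" (length 1)


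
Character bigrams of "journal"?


Word: "journal" (length 7)
Number of bigrams = 7 - 2 + 1 = 6
  Position 0: "jo"
  Position 1: "ou"
  Position 2: "ur"
  Position 3: "rn"
  Position 4: "na"
  Position 5: "al"
Bigrams = "jo", "ou", "ur", "rn", "na", "al"


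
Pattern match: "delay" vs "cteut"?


Pattern of "delay": [0, 1, 2, 3, 4]
Pattern of "cteut": [0, 1, 2, 3, 1]
Patterns do not match
Same pattern = No


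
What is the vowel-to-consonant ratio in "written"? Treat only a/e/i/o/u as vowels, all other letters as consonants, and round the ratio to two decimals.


Word: "written"
Vowels (a,e,i,o,u): 2
Consonants: 5
Ratio = 2/5
= 0.40


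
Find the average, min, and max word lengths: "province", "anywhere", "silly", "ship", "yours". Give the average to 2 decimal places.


Lengths: "province"=8, "anywhere"=8, "silly"=5, "ship"=4, "yours"=5
Sum = 30, Count = 5
Average = 30/5 = 6.00
= avg=6.00, min=4, max=8


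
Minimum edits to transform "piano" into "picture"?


Word 1: "piano" (length 5)
Word 2: "picture" (length 7)
One optimal edit sequence (insert/delete/substitute each cost 1):
  1. keep 'p'
  2. keep 'i'
  3. insert 'c'  (+1)
  4. insert 't'  (+1)
  5. substitute 'a' -> 'u'  (+1)
  6. substitute 'n' -> 'r'  (+1)
  7. substitute 'o' -> 'e'  (+1)
Total edit operations: 5
Edit distance = 5


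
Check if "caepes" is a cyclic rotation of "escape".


Word: "escape", Candidate: "caepes"
Method: check if candidate is substring of word+word
"escapeescape" contains "caepes"? No
Is rotation = No


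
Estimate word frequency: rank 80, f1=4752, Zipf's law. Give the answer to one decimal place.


Zipf's law: f(r) = f(1) / r
f(1) = 4752
f(80) = 4752 / 80
= 59.4 occurrences


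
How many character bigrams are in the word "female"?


Word: "female" (length 6)
Number of 2-grams = length - 2 + 1 = 6 - 2 + 1
= 5


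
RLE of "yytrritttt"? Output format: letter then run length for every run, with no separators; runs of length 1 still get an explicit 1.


String: "yytrritttt"
Scanning for consecutive runs:
  'y' x 2
  't' x 1
  'r' x 2
  'i' x 1
  't' x 4
RLE = "y2t1r2i1t4"


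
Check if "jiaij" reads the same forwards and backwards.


Word: "jiaij"
Reversed: "jiaij"
Forward == Backward? jiaij == jiaij
Palindrome = Yes


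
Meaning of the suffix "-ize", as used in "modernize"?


Suffix: -ize
As in: modernize -> modern + -ize
Meaning = to make


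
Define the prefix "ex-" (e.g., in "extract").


Prefix: ex-
Example: extract (ex- + tract)
Meaning = out / former


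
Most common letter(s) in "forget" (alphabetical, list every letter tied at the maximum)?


Word: "forget"
Letter counts:
  'e': 1
  'f': 1
  'g': 1
  'o': 1
  'r': 1
  't': 1
Maximum count = 1
Most frequent = 'e', 'f', 'g', 'o', 'r', 't' (1 time each)


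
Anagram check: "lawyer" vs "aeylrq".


Word 1: "lawyer" → sorted: aelrwy
Word 2: "aeylrq" → sorted: aelqry
Same letters? aelrwy != aelqry
Anagram = No


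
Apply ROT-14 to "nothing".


Word: "nothing"
Shift: 14
Each letter → (letter + shift) mod 26:
  'n' (13) + 14 = 1 → 'b'
  'o' (14) + 14 = 2 → 'c'
  't' (19) + 14 = 7 → 'h'
  'h' (7) + 14 = 21 → 'v'
  'i' (8) + 14 = 22 → 'w'
  'n' (13) + 14 = 1 → 'b'
  'g' (6) + 14 = 20 → 'u'
Result = "bchvwbu"


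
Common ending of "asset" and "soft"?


Word 1: "asset"
Word 2: "soft"
Comparing from end:
  Pos -1: 't' == 't'
  Pos -2: 'e' != 'f' (stop)
LCS = "t" (length 1)


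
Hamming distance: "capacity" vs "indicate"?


Comparing character by character (same length = 8):
  Pos 0: 'c' vs 'i' !=
  Pos 1: 'a' vs 'n' !=
  Pos 2: 'p' vs 'd' !=
  Pos 3: 'a' vs 'i' !=
  Pos 4: 'c' vs 'c' =
  Pos 5: 'i' vs 'a' !=
  Pos 6: 't' vs 't' =
  Pos 7: 'y' vs 'e' !=
Hamming distance = 6


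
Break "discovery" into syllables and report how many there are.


Word: "discovery"
Syllable breakdown: dis | cov | er | y
Counting: 4 parts
= 4 syllables


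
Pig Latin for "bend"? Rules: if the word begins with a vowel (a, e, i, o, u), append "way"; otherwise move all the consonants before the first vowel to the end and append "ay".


Word: "bend"
Starts with consonant(s) → move to end, add 'ay'
Consonant cluster: "b"
Pig Latin = "endbay"


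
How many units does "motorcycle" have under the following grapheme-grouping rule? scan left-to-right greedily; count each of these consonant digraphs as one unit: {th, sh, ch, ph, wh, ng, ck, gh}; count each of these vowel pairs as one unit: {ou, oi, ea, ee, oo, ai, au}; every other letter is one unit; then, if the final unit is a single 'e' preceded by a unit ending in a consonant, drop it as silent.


Word: "motorcycle" (10 letters)
Left-to-right scan:
  1. 'm' (letter)
  2. 'o' (letter)
  3. 't' (letter)
  4. 'o' (letter)
  5. 'r' (letter)
  6. 'c' (letter)
  7. 'y' (letter)
  8. 'c' (letter)
  9. 'l' (letter)
  10. 'e' (letter)
Units from scan: 10
Final unit is 'e' after a consonant -> drop as silent (-1)
Sound units = 9 units


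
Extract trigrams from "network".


Word: "network" (length 7)
Number of trigrams = 7 - 3 + 1 = 5
  Position 0: "net"
  Position 1: "etw"
  Position 2: "two"
  Position 3: "wor"
  Position 4: "ork"
Trigrams = "net", "etw", "two", "wor", "ork"


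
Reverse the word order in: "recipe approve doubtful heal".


Original: "recipe approve doubtful heal"
Words (1..n): recipe | approve | doubtful | heal
Reversed (n..1): heal | doubtful | approve | recipe
Result = "heal doubtful approve recipe"


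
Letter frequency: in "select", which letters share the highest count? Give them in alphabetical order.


Word: "select"
Letter counts:
  'c': 1
  'e': 2
  'l': 1
  's': 1
  't': 1
Maximum count = 2
Most frequent = 'e' (2 times each)


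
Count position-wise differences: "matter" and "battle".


Comparing character by character (same length = 6):
  Pos 0: 'm' vs 'b' !=
  Pos 1: 'a' vs 'a' =
  Pos 2: 't' vs 't' =
  Pos 3: 't' vs 't' =
  Pos 4: 'e' vs 'l' !=
  Pos 5: 'r' vs 'e' !=
Hamming distance = 3


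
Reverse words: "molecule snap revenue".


Original: "molecule snap revenue"
Words (1..n): molecule | snap | revenue
Reversed (n..1): revenue | snap | molecule
Result = "revenue snap molecule"


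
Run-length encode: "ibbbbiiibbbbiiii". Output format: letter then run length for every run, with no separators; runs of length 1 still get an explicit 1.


String: "ibbbbiiibbbbiiii"
Scanning for consecutive runs:
  'i' x 1
  'b' x 4
  'i' x 3
  'b' x 4
  'i' x 4
RLE = "i1b4i3b4i4"


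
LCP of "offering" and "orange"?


Word 1: "offering"
Word 2: "orange"
Comparing from start:
  Pos 0: 'o' == 'o'
  Pos 1: 'f' != 'r' (stop)
LCP = "o" (length 1)


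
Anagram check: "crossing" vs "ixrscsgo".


Word 1: "crossing" → sorted: cginorss
Word 2: "ixrscsgo" → sorted: cgiorssx
Same letters? cginorss != cgiorssx
Anagram = No


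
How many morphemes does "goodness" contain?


Word: "goodness"
Morphemes: good + -ness
Each morpheme carries meaning
= 2 morphemes


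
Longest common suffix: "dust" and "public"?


Word 1: "dust"
Word 2: "public"
Comparing from end:
  Pos -1: 't' != 'c' (stop)
LCS = "" (length 0)


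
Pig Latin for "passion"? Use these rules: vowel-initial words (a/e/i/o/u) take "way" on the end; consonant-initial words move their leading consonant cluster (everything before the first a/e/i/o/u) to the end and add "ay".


Word: "passion"
Starts with consonant(s) → move to end, add 'ay'
Consonant cluster: "p"
Pig Latin = "assionpay"


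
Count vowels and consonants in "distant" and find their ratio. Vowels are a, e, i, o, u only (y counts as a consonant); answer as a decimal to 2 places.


Word: "distant"
Vowels (a,e,i,o,u): 2
Consonants: 5
Ratio = 2/5
= 0.40


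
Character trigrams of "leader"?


Word: "leader" (length 6)
Number of trigrams = 6 - 3 + 1 = 4
  Position 0: "lea"
  Position 1: "ead"
  Position 2: "ade"
  Position 3: "der"
Trigrams = "lea", "ead", "ade", "der"


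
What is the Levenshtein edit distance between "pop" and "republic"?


Word 1: "pop" (length 3)
Word 2: "republic" (length 8)
One optimal edit sequence (insert/delete/substitute each cost 1):
  1. insert 'r'  (+1)
  2. insert 'e'  (+1)
  3. keep 'p'
  4. insert 'u'  (+1)
  5. insert 'b'  (+1)
  6. insert 'l'  (+1)
  7. substitute 'o' -> 'i'  (+1)
  8. substitute 'p' -> 'c'  (+1)
Total edit operations: 7
Edit distance = 7


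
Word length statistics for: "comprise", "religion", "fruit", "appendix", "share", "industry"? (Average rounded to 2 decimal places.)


Lengths: "comprise"=8, "religion"=8, "fruit"=5, "appendix"=8, "share"=5, "industry"=8
Sum = 42, Count = 6
Average = 42/6 = 7.00
= avg=7.00, min=5, max=8


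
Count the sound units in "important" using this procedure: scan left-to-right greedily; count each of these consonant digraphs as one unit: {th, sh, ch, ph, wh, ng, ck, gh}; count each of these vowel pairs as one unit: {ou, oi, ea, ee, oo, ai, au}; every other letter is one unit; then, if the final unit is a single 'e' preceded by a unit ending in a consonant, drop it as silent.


Word: "important" (9 letters)
Left-to-right scan:
  [1] 'i' (letter)
  [2] 'm' (letter)
  [3] 'p' (letter)
  [4] 'o' (letter)
  [5] 'r' (letter)
  [6] 't' (letter)
  [7] 'a' (letter)
  [8] 'n' (letter)
  [9] 't' (letter)
Units from scan: 9
Sound units = 9 units


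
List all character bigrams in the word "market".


Word: "market" (length 6)
Number of bigrams = 6 - 2 + 1 = 5
  Position 0: "ma"
  Position 1: "ar"
  Position 2: "rk"
  Position 3: "ke"
  Position 4: "et"
Bigrams = "ma", "ar", "rk", "ke", "et"


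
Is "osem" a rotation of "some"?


Word: "some", Candidate: "osem"
Method: check if candidate is substring of word+word
"somesome" contains "osem"? No
Is rotation = No


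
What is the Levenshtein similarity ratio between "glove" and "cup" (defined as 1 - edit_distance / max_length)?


Word 1: "glove" (length 5)
Word 2: "cup" (length 3)
One optimal edit sequence:
  1. delete 'g'  (+1)
  2. delete 'l'  (+1)
  3. substitute 'o' -> 'c'  (+1)
  4. substitute 'v' -> 'u'  (+1)
  5. substitute 'e' -> 'p'  (+1)
Edit distance = 5
Max length = max(5, 3) = 5
Similarity = 1 - 5/5
= 0.0000


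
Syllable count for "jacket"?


Word: "jacket"
Syllable breakdown: jack · et
Counting: 2 parts
= 2 syllables


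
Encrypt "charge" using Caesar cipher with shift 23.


Word: "charge"
Shift: 23
Each letter → (letter + shift) mod 26:
  'c' (2) + 23 = 25 → 'z'
  'h' (7) + 23 = 4 → 'e'
  'a' (0) + 23 = 23 → 'x'
  'r' (17) + 23 = 14 → 'o'
  'g' (6) + 23 = 3 → 'd'
  'e' (4) + 23 = 1 → 'b'
Result = "zexodb"


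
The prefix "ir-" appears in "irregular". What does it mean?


Prefix: ir-
Example: irregular = ir- + regular
Meaning = not


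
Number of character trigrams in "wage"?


Word: "wage" (length 4)
Number of 3-grams = length - 3 + 1 = 4 - 3 + 1
= 2


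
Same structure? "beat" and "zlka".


Pattern of "beat": [0, 1, 2, 3]
Pattern of "zlka": [0, 1, 2, 3]
Patterns match
Same pattern = Yes


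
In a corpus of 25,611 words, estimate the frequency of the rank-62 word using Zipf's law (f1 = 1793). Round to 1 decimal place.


Zipf's law: f(r) = f(1) / r
f(1) = 1793
f(62) = 1793 / 62
= 28.9 occurrences


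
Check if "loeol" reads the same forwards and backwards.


Word: "loeol"
Reversed: "loeol"
Forward == Backward? loeol == loeol
Palindrome = Yes


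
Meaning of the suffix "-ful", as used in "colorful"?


Suffix: -ful
Example: colorful (color + -ful)
Meaning = full of


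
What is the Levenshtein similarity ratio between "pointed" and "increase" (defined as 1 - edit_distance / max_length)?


Word 1: "pointed" (length 7)
Word 2: "increase" (length 8)
One optimal edit sequence:
  1. delete 'p'  (+1)
  2. delete 'o'  (+1)
  3. keep 'i'
  4. keep 'n'
  5. insert 'c'  (+1)
  6. substitute 't' -> 'r'  (+1)
  7. keep 'e'
  8. insert 'a'  (+1)
  9. insert 's'  (+1)
  10. substitute 'd' -> 'e'  (+1)
Edit distance = 7
Max length = max(7, 8) = 8
Similarity = 1 - 7/8
= 0.1250


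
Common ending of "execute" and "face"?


Word 1: "execute"
Word 2: "face"
Comparing from end:
  Pos -1: 'e' == 'e'
  Pos -2: 't' != 'c' (stop)
LCS = "e" (length 1)


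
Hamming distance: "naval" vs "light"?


Comparing character by character (same length = 5):
  Pos 0: 'n' vs 'l' !=
  Pos 1: 'a' vs 'i' !=
  Pos 2: 'v' vs 'g' !=
  Pos 3: 'a' vs 'h' !=
  Pos 4: 'l' vs 't' !=
Hamming distance = 5


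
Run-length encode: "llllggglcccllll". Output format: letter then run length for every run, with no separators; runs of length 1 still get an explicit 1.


String: "llllggglcccllll"
Scanning for consecutive runs:
  'l' x 4
  'g' x 3
  'l' x 1
  'c' x 3
  'l' x 4
RLE = "l4g3l1c3l4"


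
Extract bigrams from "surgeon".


Word: "surgeon" (length 7)
Number of bigrams = 7 - 2 + 1 = 6
  Position 0: "su"
  Position 1: "ur"
  Position 2: "rg"
  Position 3: "ge"
  Position 4: "eo"
  Position 5: "on"
Bigrams = "su", "ur", "rg", "ge", "eo", "on"


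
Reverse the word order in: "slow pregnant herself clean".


Original: "slow pregnant herself clean"
Words (1..n): slow | pregnant | herself | clean
Reversed (n..1): clean | herself | pregnant | slow
Result = "clean herself pregnant slow"


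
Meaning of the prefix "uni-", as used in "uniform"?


Prefix: uni-
Example: uniform (uni- + form)
Meaning = one


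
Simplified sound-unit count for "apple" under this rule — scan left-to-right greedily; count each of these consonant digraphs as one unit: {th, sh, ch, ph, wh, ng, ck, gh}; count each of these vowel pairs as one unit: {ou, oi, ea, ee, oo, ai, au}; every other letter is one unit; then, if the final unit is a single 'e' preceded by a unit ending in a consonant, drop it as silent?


Word: "apple" (5 letters)
Left-to-right scan:
  [1] 'a' (letter)
  [2] 'p' (letter)
  [3] 'p' (letter)
  [4] 'l' (letter)
  [5] 'e' (letter)
Units from scan: 5
Final unit is 'e' after a consonant -> drop as silent (-1)
Sound units = 4 units


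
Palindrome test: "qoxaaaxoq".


Word: "qoxaaaxoq"
Reversed: "qoxaaaxoq"
Forward == Backward? qoxaaaxoq == qoxaaaxoq
Palindrome = Yes


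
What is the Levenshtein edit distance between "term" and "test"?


Word 1: "term" (length 4)
Word 2: "test" (length 4)
One optimal edit sequence (insert/delete/substitute each cost 1):
  1. keep 't'
  2. keep 'e'
  3. substitute 'r' -> 's'  (+1)
  4. substitute 'm' -> 't'  (+1)
Total edit operations: 2
Edit distance = 2


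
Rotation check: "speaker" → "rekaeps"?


Word: "speaker", Candidate: "rekaeps"
Method: check if candidate is substring of word+word
"speakerspeaker" contains "rekaeps"? No
Is rotation = No


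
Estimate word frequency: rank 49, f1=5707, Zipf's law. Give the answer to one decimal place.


Zipf's law: f(r) = f(1) / r
f(1) = 5707
f(49) = 5707 / 49
= 116.5 occurrences


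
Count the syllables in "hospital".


Word: "hospital"
Syllable breakdown: hos · pi · tal
Counting: 3 parts
= 3 syllables


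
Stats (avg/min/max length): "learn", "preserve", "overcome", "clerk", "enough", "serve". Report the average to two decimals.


Lengths: "learn"=5, "preserve"=8, "overcome"=8, "clerk"=5, "enough"=6, "serve"=5
Sum = 37, Count = 6
Average = 37/6 = 6.17
= avg=6.17, min=5, max=8


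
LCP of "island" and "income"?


Word 1: "island"
Word 2: "income"
Comparing from start:
  Pos 0: 'i' == 'i'
  Pos 1: 's' != 'n' (stop)
LCP = "i" (length 1)


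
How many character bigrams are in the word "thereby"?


Word: "thereby" (length 7)
Number of 2-grams = length - 2 + 1 = 7 - 2 + 1
= 6


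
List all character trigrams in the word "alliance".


Word: "alliance" (length 8)
Number of trigrams = 8 - 3 + 1 = 6
  Position 0: "all"
  Position 1: "lli"
  Position 2: "lia"
  Position 3: "ian"
  Position 4: "anc"
  Position 5: "nce"
Trigrams = "all", "lli", "lia", "ian", "anc", "nce"


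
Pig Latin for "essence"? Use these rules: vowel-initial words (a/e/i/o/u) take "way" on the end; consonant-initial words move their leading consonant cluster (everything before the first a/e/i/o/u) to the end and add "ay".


Word: "essence"
Starts with vowel → add 'way'
Pig Latin = "essenceway"


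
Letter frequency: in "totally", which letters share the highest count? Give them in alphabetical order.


Word: "totally"
Letter counts:
  'a': 1
  'l': 2
  'o': 1
  't': 2
  'y': 1
Maximum count = 2
Most frequent = 'l', 't' (2 times each)


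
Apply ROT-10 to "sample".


Word: "sample"
Shift: 10
Each letter → (letter + shift) mod 26:
  's' (18) + 10 = 2 → 'c'
  'a' (0) + 10 = 10 → 'k'
  'm' (12) + 10 = 22 → 'w'
  'p' (15) + 10 = 25 → 'z'
  'l' (11) + 10 = 21 → 'v'
  'e' (4) + 10 = 14 → 'o'
Result = "ckwzvo"


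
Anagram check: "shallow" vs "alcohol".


Word 1: "shallow" → sorted: ahllosw
Word 2: "alcohol" → sorted: achlloo
Same letters? ahllosw != achlloo
Anagram = No


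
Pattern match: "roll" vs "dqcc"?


Pattern of "roll": [0, 1, 2, 2]
Pattern of "dqcc": [0, 1, 2, 2]
Patterns match
Same pattern = Yes


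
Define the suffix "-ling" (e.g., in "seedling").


Suffix: -ling
Example: seedling = seed + -ling
Meaning = small / young


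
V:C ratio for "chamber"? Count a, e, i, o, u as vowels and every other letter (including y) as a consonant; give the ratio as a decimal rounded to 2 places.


Word: "chamber"
Vowels (a,e,i,o,u): 2
Consonants: 5
Ratio = 2/5
= 0.40


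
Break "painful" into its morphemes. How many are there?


Word: "painful"
Morphemes: pain | -ful
Each morpheme carries meaning
= 2 morphemes


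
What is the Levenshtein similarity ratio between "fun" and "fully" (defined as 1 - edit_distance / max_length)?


Word 1: "fun" (length 3)
Word 2: "fully" (length 5)
One optimal edit sequence:
  1. keep 'f'
  2. keep 'u'
  3. insert 'l'  (+1)
  4. insert 'l'  (+1)
  5. substitute 'n' -> 'y'  (+1)
Edit distance = 3
Max length = max(3, 5) = 5
Similarity = 1 - 3/5
= 0.4000


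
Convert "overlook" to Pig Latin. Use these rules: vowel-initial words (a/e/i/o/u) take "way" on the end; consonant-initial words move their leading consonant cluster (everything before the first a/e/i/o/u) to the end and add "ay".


Word: "overlook"
Starts with vowel → add 'way'
Pig Latin = "overlookway"


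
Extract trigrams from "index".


Word: "index" (length 5)
Number of trigrams = 5 - 3 + 1 = 3
  Position 0: "ind"
  Position 1: "nde"
  Position 2: "dex"
Trigrams = "ind", "nde", "dex"


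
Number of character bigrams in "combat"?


Word: "combat" (length 6)
Number of 2-grams = length - 2 + 1 = 6 - 2 + 1
= 5


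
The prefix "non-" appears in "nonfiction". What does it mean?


Prefix: non-
Example: nonfiction (non- + fiction)
Meaning = not


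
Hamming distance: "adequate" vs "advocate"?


Comparing character by character (same length = 8):
  Pos 0: 'a' vs 'a' =
  Pos 1: 'd' vs 'd' =
  Pos 2: 'e' vs 'v' !=
  Pos 3: 'q' vs 'o' !=
  Pos 4: 'u' vs 'c' !=
  Pos 5: 'a' vs 'a' =
  Pos 6: 't' vs 't' =
  Pos 7: 'e' vs 'e' =
Hamming distance = 3


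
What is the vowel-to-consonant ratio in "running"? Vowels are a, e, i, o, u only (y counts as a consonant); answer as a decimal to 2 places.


Word: "running"
Vowels (a,e,i,o,u): 2
Consonants: 5
Ratio = 2/5
= 0.40


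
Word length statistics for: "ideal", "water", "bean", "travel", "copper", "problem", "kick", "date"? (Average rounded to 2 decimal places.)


Lengths: "ideal"=5, "water"=5, "bean"=4, "travel"=6, "copper"=6, "problem"=7, "kick"=4, "date"=4
Sum = 41, Count = 8
Average = 41/8 = 5.13
= avg=5.13, min=4, max=7


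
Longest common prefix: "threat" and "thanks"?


Word 1: "threat"
Word 2: "thanks"
Comparing from start:
  Pos 0: 't' == 't'
  Pos 1: 'h' == 'h'
  Pos 2: 'r' != 'a' (stop)
LCP = "th" (length 2)


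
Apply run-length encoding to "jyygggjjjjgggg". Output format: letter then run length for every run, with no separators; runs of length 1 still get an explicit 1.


String: "jyygggjjjjgggg"
Scanning for consecutive runs:
  'j' x 1
  'y' x 2
  'g' x 3
  'j' x 4
  'g' x 4
RLE = "j1y2g3j4g4"


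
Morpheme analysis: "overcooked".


Word: "overcooked"
Morphemes: over- + cook + -ed
Each morpheme carries meaning
= 3 morphemes


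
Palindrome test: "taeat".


Word: "taeat"
Reversed: "taeat"
Forward == Backward? taeat == taeat
Palindrome = Yes


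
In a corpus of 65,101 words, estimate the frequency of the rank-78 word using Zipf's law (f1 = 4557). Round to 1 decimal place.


Zipf's law: f(r) = f(1) / r
f(1) = 4557
f(78) = 4557 / 78
= 58.4 occurrences


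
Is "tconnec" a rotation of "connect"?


Word: "connect", Candidate: "tconnec"
Method: check if candidate is substring of word+word
"connectconnect" contains "tconnec"? Yes
Is rotation = Yes


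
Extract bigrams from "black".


Word: "black" (length 5)
Number of bigrams = 5 - 2 + 1 = 4
  Position 0: "bl"
  Position 1: "la"
  Position 2: "ac"
  Position 3: "ck"
Bigrams = "bl", "la", "ac", "ck"


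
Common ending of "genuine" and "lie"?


Word 1: "genuine"
Word 2: "lie"
Comparing from end:
  Pos -1: 'e' == 'e'
  Pos -2: 'n' != 'i' (stop)
LCS = "e" (length 1)


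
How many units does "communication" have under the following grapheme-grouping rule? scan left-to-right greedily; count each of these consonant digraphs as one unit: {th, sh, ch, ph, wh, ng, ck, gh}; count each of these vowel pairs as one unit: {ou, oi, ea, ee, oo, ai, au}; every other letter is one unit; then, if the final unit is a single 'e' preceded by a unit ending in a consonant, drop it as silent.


Word: "communication" (13 letters)
Left-to-right scan:
  [1] 'c' (letter)
  [2] 'o' (letter)
  [3] 'm' (letter)
  [4] 'm' (letter)
  [5] 'u' (letter)
  [6] 'n' (letter)
  [7] 'i' (letter)
  [8] 'c' (letter)
  [9] 'a' (letter)
  [10] 't' (letter)
  [11] 'i' (letter)
  [12] 'o' (letter)
  [13] 'n' (letter)
Units from scan: 13
Sound units = 13 units


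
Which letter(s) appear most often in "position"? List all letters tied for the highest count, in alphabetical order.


Word: "position"
Letter counts:
  'i': 2
  'n': 1
  'o': 2
  'p': 1
  's': 1
  't': 1
Maximum count = 2
Most frequent = 'i', 'o' (2 times each)


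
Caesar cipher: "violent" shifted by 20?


Word: "violent"
Shift: 20
Each letter → (letter + shift) mod 26:
  'v' (21) + 20 = 15 → 'p'
  'i' (8) + 20 = 2 → 'c'
  'o' (14) + 20 = 8 → 'i'
  'l' (11) + 20 = 5 → 'f'
  'e' (4) + 20 = 24 → 'y'
  'n' (13) + 20 = 7 → 'h'
  't' (19) + 20 = 13 → 'n'
Result = "pcifyhn"


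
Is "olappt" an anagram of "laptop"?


Word 1: "laptop" → sorted: aloppt
Word 2: "olappt" → sorted: aloppt
Same letters? aloppt == aloppt
Anagram = Yes


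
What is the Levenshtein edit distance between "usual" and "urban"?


Word 1: "usual" (length 5)
Word 2: "urban" (length 5)
One optimal edit sequence (insert/delete/substitute each cost 1):
  1. keep 'u'
  2. substitute 's' -> 'r'  (+1)
  3. substitute 'u' -> 'b'  (+1)
  4. keep 'a'
  5. substitute 'l' -> 'n'  (+1)
Total edit operations: 3
Edit distance = 3


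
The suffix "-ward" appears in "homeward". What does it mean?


Suffix: -ward
Example: homeward = home + -ward
Meaning = in the direction of
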